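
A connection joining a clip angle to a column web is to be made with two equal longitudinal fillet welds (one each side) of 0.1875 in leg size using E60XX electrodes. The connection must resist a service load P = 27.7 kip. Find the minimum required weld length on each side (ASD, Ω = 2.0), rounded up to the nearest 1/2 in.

E60XX → F_EXX = 60 ksi.
Throat t_e = 0.707 × 0.1875 = 0.1326 in.
r_n/Ω = (0.6 × 60 × 0.1326) / 2.0 = 2.386 kip/in.
L_req = P / (r_n/Ω) = 27.7 / 2.386 = 11.61 in total.
Per side: 11.61 / 2 = 5.804 in.
Round up → use L = 6 in on each side.

L = 6 in on each side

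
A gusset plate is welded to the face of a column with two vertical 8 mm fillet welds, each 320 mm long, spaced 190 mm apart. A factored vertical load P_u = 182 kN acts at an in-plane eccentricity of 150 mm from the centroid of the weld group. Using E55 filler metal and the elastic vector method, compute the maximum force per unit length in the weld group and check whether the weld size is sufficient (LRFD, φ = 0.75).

f_max ≈ 645 N/mm; adequate

E55XX → F_EXX = 550 MPa.
Total weld length L_w = 640 mm. Treat welds as unit-width lines.
Polar moment about centroid: J = 2[d³/12 + d(b/2)²] = 2[320³/12 + 320×95²] = 11240000 mm³.
Direct shear f_v = P/L_w = 182×10³ / 640 = 284.4 N/mm (vertical).
Torsion M = P·e = 182×10³ × 150 = 27300000 N·mm.
Critical point at (x, y) = (95, 160) from centroid. f_tx = M·y/J = 388.7 N/mm; f_ty = M·x/J = 230.8 N/mm.
Resultant f_max = √[f_tx² + (f_v + f_ty)²] = √[388.7² + (284.4 + 230.8)²] = 645.4 N/mm.
Capacity per unit length: φr_n = 0.75 × 0.6 × 550 × (0.707 × 8) = 1400 N/mm.
645.4 ≤ 1400 → adequate.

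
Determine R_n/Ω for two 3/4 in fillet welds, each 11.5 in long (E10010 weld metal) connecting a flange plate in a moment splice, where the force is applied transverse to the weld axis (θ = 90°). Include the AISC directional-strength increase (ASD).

E100XX → F_EXX = 100 ksi.
t_e = 0.707 × 0.75 = 0.5302 in; A_we = 0.5302 × 23 = 12.2 in².
Directional factor: 1.0 + 0.5 sin^1.5(90°) = 1.5.
F_nw = 0.6 × 100 × 1.5 = 90 ksi.
R_n/Ω = (90 × 12.2) / 2.0 = 548.8 kips.

R_n/Ω ≈ 549 kips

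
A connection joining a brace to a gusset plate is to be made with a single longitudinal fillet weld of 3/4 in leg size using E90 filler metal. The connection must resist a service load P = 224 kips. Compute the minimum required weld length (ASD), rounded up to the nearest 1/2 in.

L = 16 in

E90XX → F_EXX = 90 ksi.
Throat t_e = 0.707 × 0.75 = 0.5302 in.
r_n/Ω = (0.6 × 90 × 0.5302) / 2.0 = 14.32 kip/in.
L_req = P / (r_n/Ω) = 224 / 14.32 = 15.65 in total.
Round up → use L = 16 in.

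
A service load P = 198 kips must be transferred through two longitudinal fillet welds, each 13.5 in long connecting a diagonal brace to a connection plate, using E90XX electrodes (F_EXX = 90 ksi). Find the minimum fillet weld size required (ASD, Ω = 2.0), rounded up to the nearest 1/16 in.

w = 7/16 in

Total weld length L = 27 in.
Required throat t_e = P × Ω / (0.6 F_EXX × L) = 198 × 2.0 / (0.6 × 90 × 27) = 0.2716 in.
Required leg w = t_e / 0.707 = 0.3842 in → use 7/16 in.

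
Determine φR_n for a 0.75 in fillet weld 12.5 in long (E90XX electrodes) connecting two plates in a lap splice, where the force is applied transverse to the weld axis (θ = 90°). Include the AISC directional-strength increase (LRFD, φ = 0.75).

φR_n ≈ 403 kips

E90XX → F_EXX = 90 ksi.
t_e = 0.707 × 0.75 = 0.5302 in; A_we = 0.5302 × 12.5 = 6.628 in².
Directional factor: 1.0 + 0.5 sin^1.5(90°) = 1.5.
F_nw = 0.6 × 90 × 1.5 = 81 ksi.
φR_n = 0.75 × 81 × 6.628 = 402.7 kips.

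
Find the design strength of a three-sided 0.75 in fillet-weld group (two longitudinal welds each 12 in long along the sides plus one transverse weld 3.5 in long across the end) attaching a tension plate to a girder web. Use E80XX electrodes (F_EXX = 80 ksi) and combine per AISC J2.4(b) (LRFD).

φR_n ≈ 525 kip

t_e = 0.707 × 0.75 = 0.5302 in.
R_nwl = 0.6 × 80 × 0.5302 × 24 = 610.8 kip (longitudinal, 2 welds).
R_nwt = 0.6 × 80 × 0.5302 × 3.5 = 89.08 kip (transverse, base value).
(i) R_nwl + R_nwt = 699.9 kip; (ii) 0.85 R_nwl + 1.5 R_nwt = 652.8 kip.
R_n = max = 699.9 kip [governs: (i)]; φR_n = 524.9 kip.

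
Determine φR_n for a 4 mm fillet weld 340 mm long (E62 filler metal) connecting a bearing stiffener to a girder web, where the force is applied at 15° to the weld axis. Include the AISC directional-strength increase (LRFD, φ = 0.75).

φR_n ≈ 286 kN

E62XX → F_EXX = 620 MPa.
t_e = 0.707 × 4 = 2.828 mm; A_we = 2.828 × 340 = 961.5 mm².
Directional factor: 1.0 + 0.5 sin^1.5(15°) = 1.066.
F_nw = 0.6 × 620 × 1.066 = 396.5 MPa.
φR_n = 0.75 × 396.5 × 961.5 × 10⁻³ = 285.9 kN.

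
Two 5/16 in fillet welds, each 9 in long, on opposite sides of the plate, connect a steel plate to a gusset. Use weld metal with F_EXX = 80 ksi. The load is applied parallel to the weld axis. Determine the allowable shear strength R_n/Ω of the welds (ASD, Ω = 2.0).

Effective throat t_e = 0.707 × 0.3125 = 0.2209 in.
Total length L = 18 in; A_we = 0.2209 × 18 = 3.977 in².
F_nw = 0.6 F_EXX = 0.6 × 80 = 48 ksi.
R_n = 48 × 3.977 = 190.9 kips; R_n/Ω = 190.9/2.0 = 95.44 kips.

R_n/Ω ≈ 95.4 kips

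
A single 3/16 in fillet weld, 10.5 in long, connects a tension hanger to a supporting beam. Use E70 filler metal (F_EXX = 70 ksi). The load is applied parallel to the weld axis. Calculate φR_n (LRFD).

Effective throat t_e = 0.707 × 0.1875 = 0.1326 in.
Total length L = 10.5 in; A_we = 0.1326 × 10.5 = 1.392 in².
F_nw = 0.6 F_EXX = 0.6 × 70 = 42 ksi.
φR_n = 0.75 × 42 × 1.392 = 43.85 kips.

φR_n ≈ 43.8 kips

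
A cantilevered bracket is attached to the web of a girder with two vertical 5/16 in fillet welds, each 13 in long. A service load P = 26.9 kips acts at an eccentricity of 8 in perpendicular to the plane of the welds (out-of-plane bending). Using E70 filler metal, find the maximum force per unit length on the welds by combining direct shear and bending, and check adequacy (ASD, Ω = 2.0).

f_max ≈ 3.96 kip/in; adequate

E70XX → F_EXX = 70 ksi.
L_w = 2 × 13 = 26 in; section modulus (unit throat) S = 2 × L²/6 = 56.33 in².
Direct shear f_v = P/L_w = 26.9/26 = 1.035 kip/in.
Moment M = P × e = 26.9 × 8 = 215.2 kip·in; bending f_b = M/S = 3.82 kip/in.
f_max = √(f_v² + f_b²) = √(1.035² + 3.82²) = 3.958 kip/in.
r_n/Ω = (1/2.0) × 0.6 × 70 × (0.707 × 0.3125) = 4.64 kip/in → adequate.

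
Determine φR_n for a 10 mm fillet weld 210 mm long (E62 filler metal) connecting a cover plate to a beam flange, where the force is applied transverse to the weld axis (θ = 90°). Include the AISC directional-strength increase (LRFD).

φR_n ≈ 621 kN

E62XX → F_EXX = 620 MPa.
t_e = 0.707 × 10 = 7.07 mm; A_we = 7.07 × 210 = 1485 mm².
Directional factor: 1.0 + 0.5 sin^1.5(90°) = 1.5.
F_nw = 0.6 × 620 × 1.5 = 558 MPa.
φR_n = 0.75 × 558 × 1485 × 10⁻³ = 621.3 kN.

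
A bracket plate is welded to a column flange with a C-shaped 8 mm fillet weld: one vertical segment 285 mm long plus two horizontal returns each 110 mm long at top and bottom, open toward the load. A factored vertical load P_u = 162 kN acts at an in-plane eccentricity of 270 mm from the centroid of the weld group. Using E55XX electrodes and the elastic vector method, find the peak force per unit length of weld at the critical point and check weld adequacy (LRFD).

E55XX → F_EXX = 550 MPa.
Total weld length L_w = 505 mm. Treat welds as unit-width lines.
Centroid: x̄ = 2×110×55 / 505 = 23.96 mm from the vertical weld.
Polar moment about centroid: J = I_x + I_y = [285³/12 + 2×110×142.5²] + [285×23.96² + 2(110³/12 + 110×31.04²)] = 6994000 mm³.
Direct shear f_v = P/L_w = 162×10³ / 505 = 320.8 N/mm (vertical).
Torsion M = P·e = 162×10³ × 270 = 43740000 N·mm.
Critical point at (x, y) = (86.04, 142.5) from centroid. f_tx = M·y/J = 891.2 N/mm; f_ty = M·x/J = 538.1 N/mm.
Resultant f_max = √[f_tx² + (f_v + f_ty)²] = √[891.2² + (320.8 + 538.1)²] = 1238 N/mm.
Capacity per unit length: φr_n = 0.75 × 0.6 × 550 × (0.707 × 8) = 1400 N/mm.
1238 ≤ 1400 → adequate.

f_max ≈ 1240 N/mm; adequate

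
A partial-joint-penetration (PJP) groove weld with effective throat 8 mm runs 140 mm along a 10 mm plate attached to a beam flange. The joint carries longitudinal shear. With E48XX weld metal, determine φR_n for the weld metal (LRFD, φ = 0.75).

E48XX → F_EXX = 480 MPa.
Effective throat (given) t_e = 8 mm.
A_we = 8 × 140 = 1120 mm².
F_nw = 0.6 F_EXX = 288 MPa.
φR_n = 0.75 × 288 × 1120 × 10⁻³ = 241.9 kN.

φR_n ≈ 242 kN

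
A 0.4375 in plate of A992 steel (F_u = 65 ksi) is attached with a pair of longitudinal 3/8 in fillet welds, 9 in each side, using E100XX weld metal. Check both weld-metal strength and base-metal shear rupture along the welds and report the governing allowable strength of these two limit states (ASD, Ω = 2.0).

R_n/Ω ≈ 143 kip (weld metal governs)

E100XX → F_EXX = 100 ksi.
t_e = 0.707 × 0.375 = 0.2651 in; L = 18 in.
Weld metal: R_n/Ω = (1/2.0) × 0.6 × 100 × 0.2651 × 18 = 143.2 kip.
Base metal (shear rupture): R_n/Ω = (1/2.0) × 0.6 × 65 × 0.4375 × 18 = 153.6 kip.
Governing: weld metal.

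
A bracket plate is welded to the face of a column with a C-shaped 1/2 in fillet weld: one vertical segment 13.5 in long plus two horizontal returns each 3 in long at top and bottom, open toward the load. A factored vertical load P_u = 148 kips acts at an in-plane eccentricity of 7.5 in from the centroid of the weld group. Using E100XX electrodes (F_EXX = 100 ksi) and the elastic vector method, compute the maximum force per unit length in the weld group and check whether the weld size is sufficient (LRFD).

Total weld length L_w = 19.5 in. Treat welds as unit-width lines.
Centroid: x̄ = 2×3×1.5 / 19.5 = 0.4615 in from the vertical weld.
Polar moment about centroid: J = I_x + I_y = [13.5³/12 + 2×3×6.75²] + [13.5×0.4615² + 2(3³/12 + 3×1.038²)] = 492.3 in³.
Direct shear f_v = P/L_w = 148 / 19.5 = 7.59 kip/in (vertical).
Torsion M = P·e = 148 × 7.5 = 1110 kip·in.
Critical point at (x, y) = (2.538, 6.75) from centroid. f_tx = M·y/J = 15.22 kip/in; f_ty = M·x/J = 5.724 kip/in.
Resultant f_max = √[f_tx² + (f_v + f_ty)²] = √[15.22² + (7.59 + 5.724)²] = 20.22 kip/in.
Capacity per unit length: φr_n = 0.75 × 0.6 × 100 × (0.707 × 0.5) = 15.91 kip/in.
20.22 > 15.91 → NOT adequate.

f_max ≈ 20.2 kip/in; NOT adequate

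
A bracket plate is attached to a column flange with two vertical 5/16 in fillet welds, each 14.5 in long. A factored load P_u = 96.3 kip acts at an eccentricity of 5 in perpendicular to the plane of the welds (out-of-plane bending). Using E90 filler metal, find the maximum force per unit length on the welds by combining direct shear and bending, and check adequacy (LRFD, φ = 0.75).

f_max ≈ 7.63 kip/in; adequate

E90XX → F_EXX = 90 ksi.
L_w = 2 × 14.5 = 29 in; section modulus (unit throat) S = 2 × L²/6 = 70.08 in².
Direct shear f_v = P/L_w = 96.3/29 = 3.321 kip/in.
Moment M = P × e = 96.3 × 5 = 481.5 kip·in; bending f_b = M/S = 6.87 kip/in.
f_max = √(f_v² + f_b²) = √(3.321² + 6.87²) = 7.631 kip/in.
φr_n = 0.75 × 0.6 × 90 × (0.707 × 0.3125) = 8.948 kip/in → adequate.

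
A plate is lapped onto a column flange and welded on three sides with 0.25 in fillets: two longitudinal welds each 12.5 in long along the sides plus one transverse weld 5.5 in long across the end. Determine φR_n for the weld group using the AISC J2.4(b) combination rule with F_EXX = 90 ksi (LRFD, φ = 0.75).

t_e = 0.707 × 0.25 = 0.1767 in.
R_nwl = 0.6 × 90 × 0.1767 × 25 = 238.6 kips (longitudinal, 2 welds).
R_nwt = 0.6 × 90 × 0.1767 × 5.5 = 52.49 kips (transverse, base value).
(i) R_nwl + R_nwt = 291.1 kips; (ii) 0.85 R_nwl + 1.5 R_nwt = 281.6 kips.
R_n = max = 291.1 kips [governs: (i)]; φR_n = 218.3 kips.

φR_n ≈ 218 kips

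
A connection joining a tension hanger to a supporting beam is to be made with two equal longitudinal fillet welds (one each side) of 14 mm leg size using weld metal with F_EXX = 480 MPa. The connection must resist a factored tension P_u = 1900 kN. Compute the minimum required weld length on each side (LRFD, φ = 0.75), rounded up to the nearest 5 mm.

L = 445 mm on each side

Throat t_e = 0.707 × 14 = 9.898 mm.
φr_n = 0.75 × 0.6 × 480 × 9.898 × 10⁻³ = 2.138 kN/mm.
L_req = P_u / φr_n = 1900 / 2.138 = 888.7 mm total.
Per side: 888.7 / 2 = 444.3 mm.
Round up → use L = 445 mm on each side.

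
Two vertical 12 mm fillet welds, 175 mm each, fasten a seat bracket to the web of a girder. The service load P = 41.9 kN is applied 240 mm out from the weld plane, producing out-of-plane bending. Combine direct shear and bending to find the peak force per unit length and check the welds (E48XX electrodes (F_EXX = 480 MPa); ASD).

f_max ≈ 992 N/mm; adequate

L_w = 2 × 175 = 350 mm; section modulus (unit throat) S = 2 × L²/6 = 10210 mm².
Direct shear f_v = P/L_w = 41.9×10³/350 = 119.7 N/mm.
Moment M = P × e = 41.9×10³ × 240 = 10056000 N·mm; bending f_b = M/S = 985.1 N/mm.
f_max = √(f_v² + f_b²) = √(119.7² + 985.1²) = 992.3 N/mm.
r_n/Ω = (1/2.0) × 0.6 × 480 × (0.707 × 12) = 1222 N/mm → adequate.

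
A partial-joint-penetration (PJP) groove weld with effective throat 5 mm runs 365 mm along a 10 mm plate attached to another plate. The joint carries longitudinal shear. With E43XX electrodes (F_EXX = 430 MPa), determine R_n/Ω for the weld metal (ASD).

R_n/Ω ≈ 235 kN

Effective throat (given) t_e = 5 mm.
A_we = 5 × 365 = 1825 mm².
F_nw = 0.6 F_EXX = 258 MPa.
R_n/Ω = (258 × 1825) / 2.0 × 10⁻³ = 235.4 kN.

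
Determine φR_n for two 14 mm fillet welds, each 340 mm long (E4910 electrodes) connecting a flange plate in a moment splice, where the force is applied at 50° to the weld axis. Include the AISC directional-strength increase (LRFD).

φR_n ≈ 1980 kN

E49XX → F_EXX = 490 MPa.
t_e = 0.707 × 14 = 9.898 mm; A_we = 9.898 × 680 = 6731 mm².
Directional factor: 1.0 + 0.5 sin^1.5(50°) = 1.335.
F_nw = 0.6 × 490 × 1.335 = 392.6 MPa.
φR_n = 0.75 × 392.6 × 6731 × 10⁻³ = 1982 kN.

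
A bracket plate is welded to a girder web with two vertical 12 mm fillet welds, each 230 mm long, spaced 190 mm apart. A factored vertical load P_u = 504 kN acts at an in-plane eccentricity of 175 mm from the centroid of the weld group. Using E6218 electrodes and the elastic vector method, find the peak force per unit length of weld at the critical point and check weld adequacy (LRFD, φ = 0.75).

f_max ≈ 2950 N/mm; NOT adequate

E62XX → F_EXX = 620 MPa.
Total weld length L_w = 460 mm. Treat welds as unit-width lines.
Polar moment about centroid: J = 2[d³/12 + d(b/2)²] = 2[230³/12 + 230×95²] = 6179000 mm³.
Direct shear f_v = P/L_w = 504×10³ / 460 = 1096 N/mm (vertical).
Torsion M = P·e = 504×10³ × 175 = 88200000 N·mm.
Critical point at (x, y) = (95, 115) from centroid. f_tx = M·y/J = 1641 N/mm; f_ty = M·x/J = 1356 N/mm.
Resultant f_max = √[f_tx² + (f_v + f_ty)²] = √[1641² + (1096 + 1356)²] = 2950 N/mm.
Capacity per unit length: φr_n = 0.75 × 0.6 × 620 × (0.707 × 12) = 2367 N/mm.
2950 > 2367 → NOT adequate.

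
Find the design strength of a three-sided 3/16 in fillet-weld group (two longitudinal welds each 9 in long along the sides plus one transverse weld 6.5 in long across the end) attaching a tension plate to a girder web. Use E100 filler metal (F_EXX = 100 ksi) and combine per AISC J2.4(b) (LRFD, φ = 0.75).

t_e = 0.707 × 0.1875 = 0.1326 in.
R_nwl = 0.6 × 100 × 0.1326 × 18 = 143.2 kips (longitudinal, 2 welds).
R_nwt = 0.6 × 100 × 0.1326 × 6.5 = 51.7 kips (transverse, base value).
(i) R_nwl + R_nwt = 194.9 kips; (ii) 0.85 R_nwl + 1.5 R_nwt = 199.2 kips.
R_n = max = 199.2 kips [governs: (ii)]; φR_n = 149.4 kips.

φR_n ≈ 149 kips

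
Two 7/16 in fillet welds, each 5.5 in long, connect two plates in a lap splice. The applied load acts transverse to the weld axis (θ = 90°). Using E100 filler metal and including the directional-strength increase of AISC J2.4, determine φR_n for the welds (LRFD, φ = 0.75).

E100XX → F_EXX = 100 ksi.
t_e = 0.707 × 0.4375 = 0.3093 in; A_we = 0.3093 × 11 = 3.402 in².
Directional factor: 1.0 + 0.5 sin^1.5(90°) = 1.5.
F_nw = 0.6 × 100 × 1.5 = 90 ksi.
φR_n = 0.75 × 90 × 3.402 = 229.7 kips.

φR_n ≈ 230 kips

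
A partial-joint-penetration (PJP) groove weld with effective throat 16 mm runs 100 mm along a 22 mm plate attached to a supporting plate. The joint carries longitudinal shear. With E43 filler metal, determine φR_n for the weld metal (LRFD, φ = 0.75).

φR_n ≈ 310 kN

E43XX → F_EXX = 430 MPa.
Effective throat (given) t_e = 16 mm.
A_we = 16 × 100 = 1600 mm².
F_nw = 0.6 F_EXX = 258 MPa.
φR_n = 0.75 × 258 × 1600 × 10⁻³ = 309.6 kN.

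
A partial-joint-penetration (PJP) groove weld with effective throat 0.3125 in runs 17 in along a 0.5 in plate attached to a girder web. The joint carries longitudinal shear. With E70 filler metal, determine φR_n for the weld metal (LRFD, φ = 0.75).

E70XX → F_EXX = 70 ksi.
Effective throat (given) t_e = 0.3125 in.
A_we = 0.3125 × 17 = 5.312 in².
F_nw = 0.6 F_EXX = 42 ksi.
φR_n = 0.75 × 42 × 5.312 = 167.3 kips.

φR_n ≈ 167 kips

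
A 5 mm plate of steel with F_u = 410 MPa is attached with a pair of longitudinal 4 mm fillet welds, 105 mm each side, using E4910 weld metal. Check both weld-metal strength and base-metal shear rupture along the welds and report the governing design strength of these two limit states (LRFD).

E49XX → F_EXX = 490 MPa.
t_e = 0.707 × 4 = 2.828 mm; L = 210 mm.
Weld metal: φR_n = 0.75 × 0.6 × 490 × 2.828 × 210 × 10⁻³ = 131 kN.
Base metal (shear rupture): φR_n = 0.75 × 0.6 × 410 × 5 × 210 × 10⁻³ = 193.7 kN.
Governing: weld metal.

φR_n ≈ 131 kN (weld metal governs)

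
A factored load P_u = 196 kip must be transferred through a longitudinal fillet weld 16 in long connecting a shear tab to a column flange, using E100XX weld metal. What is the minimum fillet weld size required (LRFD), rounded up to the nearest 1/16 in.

E100XX → F_EXX = 100 ksi.
Total weld length L = 16 in.
Required throat t_e = P_u / (φ × 0.6 F_EXX × L) = 196 / (0.75 × 0.6 × 100 × 16) = 0.2722 in.
Required leg w = t_e / 0.707 = 0.385 in → use 7/16 in.

w = 7/16 in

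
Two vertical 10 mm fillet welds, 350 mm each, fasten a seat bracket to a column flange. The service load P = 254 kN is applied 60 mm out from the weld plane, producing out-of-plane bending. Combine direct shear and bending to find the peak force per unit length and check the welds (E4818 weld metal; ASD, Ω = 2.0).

f_max ≈ 521 N/mm; adequate

E48XX → F_EXX = 480 MPa.
L_w = 2 × 350 = 700 mm; section modulus (unit throat) S = 2 × L²/6 = 40830 mm².
Direct shear f_v = P/L_w = 254×10³/700 = 362.9 N/mm.
Moment M = P × e = 254×10³ × 60 = 15240000 N·mm; bending f_b = M/S = 373.2 N/mm.
f_max = √(f_v² + f_b²) = √(362.9² + 373.2²) = 520.5 N/mm.
r_n/Ω = (1/2.0) × 0.6 × 480 × (0.707 × 10) = 1018 N/mm → adequate.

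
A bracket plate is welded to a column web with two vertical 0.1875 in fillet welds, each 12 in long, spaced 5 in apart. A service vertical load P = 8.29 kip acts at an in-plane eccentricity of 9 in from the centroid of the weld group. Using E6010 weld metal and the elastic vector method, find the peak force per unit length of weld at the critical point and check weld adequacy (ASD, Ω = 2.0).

f_max ≈ 1.28 kip/in; adequate

E60XX → F_EXX = 60 ksi.
Total weld length L_w = 24 in. Treat welds as unit-width lines.
Polar moment about centroid: J = 2[d³/12 + d(b/2)²] = 2[12³/12 + 12×2.5²] = 438 in³.
Direct shear f_v = P/L_w = 8.29 / 24 = 0.3454 kip/in (vertical).
Torsion M = P·e = 8.29 × 9 = 74.61 kip·in.
Critical point at (x, y) = (2.5, 6) from centroid. f_tx = M·y/J = 1.022 kip/in; f_ty = M·x/J = 0.4259 kip/in.
Resultant f_max = √[f_tx² + (f_v + f_ty)²] = √[1.022² + (0.3454 + 0.4259)²] = 1.28 kip/in.
Capacity per unit length: r_n/Ω = (1/2.0) × 0.6 × 60 × (0.707 × 0.1875) = 2.386 kip/in.
1.28 ≤ 2.386 → adequate.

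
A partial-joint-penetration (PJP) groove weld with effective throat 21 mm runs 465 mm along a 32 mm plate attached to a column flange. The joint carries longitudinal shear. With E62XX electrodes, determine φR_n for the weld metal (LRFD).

φR_n ≈ 2720 kN

E62XX → F_EXX = 620 MPa.
Effective throat (given) t_e = 21 mm.
A_we = 21 × 465 = 9765 mm².
F_nw = 0.6 F_EXX = 372 MPa.
φR_n = 0.75 × 372 × 9765 × 10⁻³ = 2724 kN.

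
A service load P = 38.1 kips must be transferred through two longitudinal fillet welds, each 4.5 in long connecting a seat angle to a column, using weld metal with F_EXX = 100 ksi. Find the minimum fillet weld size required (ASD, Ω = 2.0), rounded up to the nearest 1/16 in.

Total weld length L = 9 in.
Required throat t_e = P × Ω / (0.6 F_EXX × L) = 38.1 × 2.0 / (0.6 × 100 × 9) = 0.1411 in.
Required leg w = t_e / 0.707 = 0.1996 in → use 1/4 in.

w = 1/4 in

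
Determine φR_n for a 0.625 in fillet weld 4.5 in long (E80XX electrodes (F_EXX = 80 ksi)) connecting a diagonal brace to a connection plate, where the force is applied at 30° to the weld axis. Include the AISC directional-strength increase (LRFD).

t_e = 0.707 × 0.625 = 0.4419 in; A_we = 0.4419 × 4.5 = 1.988 in².
Directional factor: 1.0 + 0.5 sin^1.5(30°) = 1.177.
F_nw = 0.6 × 80 × 1.177 = 56.49 ksi.
φR_n = 0.75 × 56.49 × 1.988 = 84.24 kips.

φR_n ≈ 84.2 kips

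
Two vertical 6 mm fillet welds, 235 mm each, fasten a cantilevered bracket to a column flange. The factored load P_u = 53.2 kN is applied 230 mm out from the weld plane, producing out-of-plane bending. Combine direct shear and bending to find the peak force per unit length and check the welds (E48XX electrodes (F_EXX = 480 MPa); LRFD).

L_w = 2 × 235 = 470 mm; section modulus (unit throat) S = 2 × L²/6 = 18410 mm².
Direct shear f_v = P/L_w = 53.2×10³/470 = 113.2 N/mm.
Moment M = P × e = 53.2×10³ × 230 = 12236000 N·mm; bending f_b = M/S = 664.7 N/mm.
f_max = √(f_v² + f_b²) = √(113.2² + 664.7²) = 674.3 N/mm.
φr_n = 0.75 × 0.6 × 480 × (0.707 × 6) = 916.3 N/mm → adequate.

f_max ≈ 674 N/mm; adequate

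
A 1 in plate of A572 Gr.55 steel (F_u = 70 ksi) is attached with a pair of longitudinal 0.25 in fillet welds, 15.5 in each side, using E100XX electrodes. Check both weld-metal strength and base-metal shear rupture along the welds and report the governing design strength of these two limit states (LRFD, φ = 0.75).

φR_n ≈ 247 kips (weld metal governs)

E100XX → F_EXX = 100 ksi.
t_e = 0.707 × 0.25 = 0.1767 in; L = 31 in.
Weld metal: φR_n = 0.75 × 0.6 × 100 × 0.1767 × 31 = 246.6 kips.
Base metal (shear rupture): φR_n = 0.75 × 0.6 × 70 × 1 × 31 = 976.5 kips.
Governing: weld metal.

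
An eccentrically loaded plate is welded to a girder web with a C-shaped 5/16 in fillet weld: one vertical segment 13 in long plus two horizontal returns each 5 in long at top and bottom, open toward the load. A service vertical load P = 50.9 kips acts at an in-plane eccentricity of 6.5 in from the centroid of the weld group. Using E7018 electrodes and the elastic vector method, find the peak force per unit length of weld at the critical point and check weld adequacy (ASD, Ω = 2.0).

E70XX → F_EXX = 70 ksi.
Total weld length L_w = 23 in. Treat welds as unit-width lines.
Centroid: x̄ = 2×5×2.5 / 23 = 1.087 in from the vertical weld.
Polar moment about centroid: J = I_x + I_y = [13³/12 + 2×5×6.5²] + [13×1.087² + 2(5³/12 + 5×1.413²)] = 661.7 in³.
Direct shear f_v = P/L_w = 50.9 / 23 = 2.213 kip/in (vertical).
Torsion M = P·e = 50.9 × 6.5 = 330.85 kip·in.
Critical point at (x, y) = (3.913, 6.5) from centroid. f_tx = M·y/J = 3.25 kip/in; f_ty = M·x/J = 1.956 kip/in.
Resultant f_max = √[f_tx² + (f_v + f_ty)²] = √[3.25² + (2.213 + 1.956)²] = 5.286 kip/in.
Capacity per unit length: r_n/Ω = (1/2.0) × 0.6 × 70 × (0.707 × 0.3125) = 4.64 kip/in.
5.286 > 4.64 → NOT adequate.

f_max ≈ 5.29 kip/in; NOT adequate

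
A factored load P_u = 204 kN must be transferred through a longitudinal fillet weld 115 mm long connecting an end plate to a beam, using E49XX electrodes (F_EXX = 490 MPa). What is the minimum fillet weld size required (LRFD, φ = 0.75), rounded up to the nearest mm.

w = 12 mm

Total weld length L = 115 mm.
Required throat t_e = P_u / (φ × 0.6 F_EXX × L) = 204 / (0.75 × 0.6 × 490 × 115 × 10⁻³) = 8.045 mm.
Required leg w = t_e / 0.707 = 11.38 mm → use 12 mm.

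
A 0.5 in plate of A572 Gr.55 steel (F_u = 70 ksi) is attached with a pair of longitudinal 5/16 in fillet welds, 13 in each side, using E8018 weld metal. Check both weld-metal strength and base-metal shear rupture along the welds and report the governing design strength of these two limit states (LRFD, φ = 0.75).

E80XX → F_EXX = 80 ksi.
t_e = 0.707 × 0.3125 = 0.2209 in; L = 26 in.
Weld metal: φR_n = 0.75 × 0.6 × 80 × 0.2209 × 26 = 206.8 kips.
Base metal (shear rupture): φR_n = 0.75 × 0.6 × 70 × 0.5 × 26 = 409.5 kips.
Governing: weld metal.

φR_n ≈ 207 kips (weld metal governs)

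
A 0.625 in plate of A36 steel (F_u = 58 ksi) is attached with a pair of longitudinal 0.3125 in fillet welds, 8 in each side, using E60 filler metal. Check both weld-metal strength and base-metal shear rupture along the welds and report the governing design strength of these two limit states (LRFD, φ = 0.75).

φR_n ≈ 95.4 kip (weld metal governs)

E60XX → F_EXX = 60 ksi.
t_e = 0.707 × 0.3125 = 0.2209 in; L = 16 in.
Weld metal: φR_n = 0.75 × 0.6 × 60 × 0.2209 × 16 = 95.44 kip.
Base metal (shear rupture): φR_n = 0.75 × 0.6 × 58 × 0.625 × 16 = 261 kip.
Governing: weld metal.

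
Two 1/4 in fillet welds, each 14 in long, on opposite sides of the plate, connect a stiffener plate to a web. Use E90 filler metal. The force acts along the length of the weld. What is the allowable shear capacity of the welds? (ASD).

E90XX → F_EXX = 90 ksi.
Effective throat t_e = 0.707 × 0.25 = 0.1767 in.
Total length L = 28 in; A_we = 0.1767 × 28 = 4.949 in².
F_nw = 0.6 F_EXX = 0.6 × 90 = 54 ksi.
R_n = 54 × 4.949 = 267.2 kips; R_n/Ω = 267.2/2.0 = 133.6 kips.

R_n/Ω ≈ 134 kips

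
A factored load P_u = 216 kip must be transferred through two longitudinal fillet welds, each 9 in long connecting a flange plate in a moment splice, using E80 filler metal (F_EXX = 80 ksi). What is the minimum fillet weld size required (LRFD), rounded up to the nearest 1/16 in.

Total weld length L = 18 in.
Required throat t_e = P_u / (φ × 0.6 F_EXX × L) = 216 / (0.75 × 0.6 × 80 × 18) = 0.3333 in.
Required leg w = t_e / 0.707 = 0.4715 in → use 1/2 in.

w = 1/2 in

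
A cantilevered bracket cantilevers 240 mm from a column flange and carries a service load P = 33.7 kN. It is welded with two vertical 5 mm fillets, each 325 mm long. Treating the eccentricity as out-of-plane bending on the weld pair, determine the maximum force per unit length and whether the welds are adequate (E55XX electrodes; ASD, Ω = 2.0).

E55XX → F_EXX = 550 MPa.
L_w = 2 × 325 = 650 mm; section modulus (unit throat) S = 2 × L²/6 = 35210 mm².
Direct shear f_v = P/L_w = 33.7×10³/650 = 51.85 N/mm.
Moment M = P × e = 33.7×10³ × 240 = 8088000 N·mm; bending f_b = M/S = 229.7 N/mm.
f_max = √(f_v² + f_b²) = √(51.85² + 229.7²) = 235.5 N/mm.
r_n/Ω = (1/2.0) × 0.6 × 550 × (0.707 × 5) = 583.3 N/mm → adequate.

f_max ≈ 235 N/mm; adequate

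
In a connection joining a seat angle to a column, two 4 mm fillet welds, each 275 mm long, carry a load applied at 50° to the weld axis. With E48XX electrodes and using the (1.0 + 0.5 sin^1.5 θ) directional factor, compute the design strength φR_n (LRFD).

E48XX → F_EXX = 480 MPa.
t_e = 0.707 × 4 = 2.828 mm; A_we = 2.828 × 550 = 1555 mm².
Directional factor: 1.0 + 0.5 sin^1.5(50°) = 1.335.
F_nw = 0.6 × 480 × 1.335 = 384.5 MPa.
φR_n = 0.75 × 384.5 × 1555 × 10⁻³ = 448.6 kN.

φR_n ≈ 449 kN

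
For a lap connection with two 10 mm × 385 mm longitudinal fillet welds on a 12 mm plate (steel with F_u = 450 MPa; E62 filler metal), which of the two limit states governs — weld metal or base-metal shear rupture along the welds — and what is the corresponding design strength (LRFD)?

E62XX → F_EXX = 620 MPa.
t_e = 0.707 × 10 = 7.07 mm; L = 770 mm.
Weld metal: φR_n = 0.75 × 0.6 × 620 × 7.07 × 770 × 10⁻³ = 1519 kN.
Base metal (shear rupture): φR_n = 0.75 × 0.6 × 450 × 12 × 770 × 10⁻³ = 1871 kN.
Governing: weld metal.

φR_n ≈ 1520 kN (weld metal governs)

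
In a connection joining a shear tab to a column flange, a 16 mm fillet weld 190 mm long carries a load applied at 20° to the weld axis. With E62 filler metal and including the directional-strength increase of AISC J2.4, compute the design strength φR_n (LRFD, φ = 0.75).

E62XX → F_EXX = 620 MPa.
t_e = 0.707 × 16 = 11.31 mm; A_we = 11.31 × 190 = 2149 mm².
Directional factor: 1.0 + 0.5 sin^1.5(20°) = 1.1.
F_nw = 0.6 × 620 × 1.1 = 409.2 MPa.
φR_n = 0.75 × 409.2 × 2149 × 10⁻³ = 659.6 kN.

φR_n ≈ 660 kN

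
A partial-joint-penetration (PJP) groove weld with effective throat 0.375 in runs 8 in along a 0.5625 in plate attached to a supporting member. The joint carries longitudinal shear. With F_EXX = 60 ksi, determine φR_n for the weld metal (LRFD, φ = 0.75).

Effective throat (given) t_e = 0.375 in.
A_we = 0.375 × 8 = 3 in².
F_nw = 0.6 F_EXX = 36 ksi.
φR_n = 0.75 × 36 × 3 = 81 kip.

φR_n ≈ 81 kip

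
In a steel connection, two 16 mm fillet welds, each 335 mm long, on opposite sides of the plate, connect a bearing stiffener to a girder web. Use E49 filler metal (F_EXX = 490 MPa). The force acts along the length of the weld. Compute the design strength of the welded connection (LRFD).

Effective throat t_e = 0.707 × 16 = 11.31 mm.
Total length L = 670 mm; A_we = 11.31 × 670 = 7579 mm².
F_nw = 0.6 F_EXX = 0.6 × 490 = 294 MPa.
φR_n = 0.75 × 294 × 7579 × 10⁻³ = 1671 kN.

φR_n ≈ 1670 kN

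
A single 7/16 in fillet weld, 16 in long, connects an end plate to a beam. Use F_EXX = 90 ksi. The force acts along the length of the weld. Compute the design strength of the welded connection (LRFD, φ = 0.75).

Effective throat t_e = 0.707 × 0.4375 = 0.3093 in.
Total length L = 16 in; A_we = 0.3093 × 16 = 4.949 in².
F_nw = 0.6 F_EXX = 0.6 × 90 = 54 ksi.
φR_n = 0.75 × 54 × 4.949 = 200.4 kips.

φR_n ≈ 200 kips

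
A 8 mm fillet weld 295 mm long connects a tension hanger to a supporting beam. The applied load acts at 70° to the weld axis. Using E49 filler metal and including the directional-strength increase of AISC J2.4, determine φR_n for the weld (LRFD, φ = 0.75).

E49XX → F_EXX = 490 MPa.
t_e = 0.707 × 8 = 5.656 mm; A_we = 5.656 × 295 = 1669 mm².
Directional factor: 1.0 + 0.5 sin^1.5(70°) = 1.455.
F_nw = 0.6 × 490 × 1.455 = 427.9 MPa.
φR_n = 0.75 × 427.9 × 1669 × 10⁻³ = 535.5 kN.

φR_n ≈ 535 kN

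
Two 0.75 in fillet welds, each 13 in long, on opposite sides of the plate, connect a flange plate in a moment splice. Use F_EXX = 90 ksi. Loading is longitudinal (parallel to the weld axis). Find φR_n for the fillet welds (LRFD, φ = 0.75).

φR_n ≈ 558 kip

Effective throat t_e = 0.707 × 0.75 = 0.5302 in.
Total length L = 26 in; A_we = 0.5302 × 26 = 13.79 in².
F_nw = 0.6 F_EXX = 0.6 × 90 = 54 ksi.
φR_n = 0.75 × 54 × 13.79 = 558.4 kip.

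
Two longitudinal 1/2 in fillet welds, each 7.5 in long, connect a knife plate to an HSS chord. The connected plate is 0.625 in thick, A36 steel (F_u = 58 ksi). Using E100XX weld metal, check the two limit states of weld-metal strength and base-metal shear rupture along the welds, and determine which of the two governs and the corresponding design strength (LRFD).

E100XX → F_EXX = 100 ksi.
t_e = 0.707 × 0.5 = 0.3535 in; L = 15 in.
Weld metal: φR_n = 0.75 × 0.6 × 100 × 0.3535 × 15 = 238.6 kips.
Base metal (shear rupture): φR_n = 0.75 × 0.6 × 58 × 0.625 × 15 = 244.7 kips.
Governing: weld metal.

φR_n ≈ 239 kips (weld metal governs)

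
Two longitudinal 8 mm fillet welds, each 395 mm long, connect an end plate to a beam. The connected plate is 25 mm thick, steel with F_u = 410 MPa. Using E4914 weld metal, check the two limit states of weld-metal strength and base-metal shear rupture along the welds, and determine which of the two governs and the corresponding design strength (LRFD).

φR_n ≈ 985 kN (weld metal governs)

E49XX → F_EXX = 490 MPa.
t_e = 0.707 × 8 = 5.656 mm; L = 790 mm.
Weld metal: φR_n = 0.75 × 0.6 × 490 × 5.656 × 790 × 10⁻³ = 985.2 kN.
Base metal (shear rupture): φR_n = 0.75 × 0.6 × 410 × 25 × 790 × 10⁻³ = 3644 kN.
Governing: weld metal.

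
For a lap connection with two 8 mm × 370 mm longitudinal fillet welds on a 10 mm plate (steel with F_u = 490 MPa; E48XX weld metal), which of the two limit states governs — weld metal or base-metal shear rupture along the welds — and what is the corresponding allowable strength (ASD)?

E48XX → F_EXX = 480 MPa.
t_e = 0.707 × 8 = 5.656 mm; L = 740 mm.
Weld metal: R_n/Ω = (1/2.0) × 0.6 × 480 × 5.656 × 740 × 10⁻³ = 602.7 kN.
Base metal (shear rupture): R_n/Ω = (1/2.0) × 0.6 × 490 × 10 × 740 × 10⁻³ = 1088 kN.
Governing: weld metal.

R_n/Ω ≈ 603 kN (weld metal governs)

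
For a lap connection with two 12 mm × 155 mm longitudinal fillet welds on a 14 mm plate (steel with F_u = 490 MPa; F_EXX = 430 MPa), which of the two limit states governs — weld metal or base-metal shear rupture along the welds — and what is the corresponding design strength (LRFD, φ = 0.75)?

φR_n ≈ 509 kN (weld metal governs)

t_e = 0.707 × 12 = 8.484 mm; L = 310 mm.
Weld metal: φR_n = 0.75 × 0.6 × 430 × 8.484 × 310 × 10⁻³ = 508.9 kN.
Base metal (shear rupture): φR_n = 0.75 × 0.6 × 490 × 14 × 310 × 10⁻³ = 957 kN.
Governing: weld metal.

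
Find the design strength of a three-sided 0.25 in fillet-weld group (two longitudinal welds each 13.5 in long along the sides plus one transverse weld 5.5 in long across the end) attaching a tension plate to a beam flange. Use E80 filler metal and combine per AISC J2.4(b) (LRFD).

φR_n ≈ 207 kip

E80XX → F_EXX = 80 ksi.
t_e = 0.707 × 0.25 = 0.1767 in.
R_nwl = 0.6 × 80 × 0.1767 × 27 = 229.1 kip (longitudinal, 2 welds).
R_nwt = 0.6 × 80 × 0.1767 × 5.5 = 46.66 kip (transverse, base value).
(i) R_nwl + R_nwt = 275.7 kip; (ii) 0.85 R_nwl + 1.5 R_nwt = 264.7 kip.
R_n = max = 275.7 kip [governs: (i)]; φR_n = 206.8 kip.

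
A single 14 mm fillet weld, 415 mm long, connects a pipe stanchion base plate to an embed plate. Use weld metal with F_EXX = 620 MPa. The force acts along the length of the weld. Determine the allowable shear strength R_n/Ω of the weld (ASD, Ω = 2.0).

Effective throat t_e = 0.707 × 14 = 9.898 mm.
Total length L = 415 mm; A_we = 9.898 × 415 = 4108 mm².
F_nw = 0.6 F_EXX = 0.6 × 620 = 372 MPa.
R_n = 372 × 4108 × 10⁻³ = 1528 kN; R_n/Ω = 1528/2.0 = 764 kN.

R_n/Ω ≈ 764 kN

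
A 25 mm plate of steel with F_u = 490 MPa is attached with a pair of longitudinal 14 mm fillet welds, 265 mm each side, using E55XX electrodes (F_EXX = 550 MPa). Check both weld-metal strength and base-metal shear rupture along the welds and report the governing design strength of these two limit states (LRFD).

t_e = 0.707 × 14 = 9.898 mm; L = 530 mm.
Weld metal: φR_n = 0.75 × 0.6 × 550 × 9.898 × 530 × 10⁻³ = 1298 kN.
Base metal (shear rupture): φR_n = 0.75 × 0.6 × 490 × 25 × 530 × 10⁻³ = 2922 kN.
Governing: weld metal.

φR_n ≈ 1300 kN (weld metal governs)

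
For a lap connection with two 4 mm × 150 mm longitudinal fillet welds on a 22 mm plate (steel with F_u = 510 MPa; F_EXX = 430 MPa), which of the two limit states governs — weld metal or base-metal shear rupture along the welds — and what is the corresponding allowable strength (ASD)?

t_e = 0.707 × 4 = 2.828 mm; L = 300 mm.
Weld metal: R_n/Ω = (1/2.0) × 0.6 × 430 × 2.828 × 300 × 10⁻³ = 109.4 kN.
Base metal (shear rupture): R_n/Ω = (1/2.0) × 0.6 × 510 × 22 × 300 × 10⁻³ = 1010 kN.
Governing: weld metal.

R_n/Ω ≈ 109 kN (weld metal governs)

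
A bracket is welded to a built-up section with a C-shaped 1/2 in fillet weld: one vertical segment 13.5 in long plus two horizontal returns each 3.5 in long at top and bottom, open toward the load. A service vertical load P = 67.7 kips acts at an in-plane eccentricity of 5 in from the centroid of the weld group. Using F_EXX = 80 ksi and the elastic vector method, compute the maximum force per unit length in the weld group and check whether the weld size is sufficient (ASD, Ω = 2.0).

f_max ≈ 6.6 kip/in; adequate

Total weld length L_w = 20.5 in. Treat welds as unit-width lines.
Centroid: x̄ = 2×3.5×1.75 / 20.5 = 0.5976 in from the vertical weld.
Polar moment about centroid: J = I_x + I_y = [13.5³/12 + 2×3.5×6.75²] + [13.5×0.5976² + 2(3.5³/12 + 3.5×1.152²)] = 545.2 in³.
Direct shear f_v = P/L_w = 67.7 / 20.5 = 3.302 kip/in (vertical).
Torsion M = P·e = 67.7 × 5 = 338.5 kip·in.
Critical point at (x, y) = (2.902, 6.75) from centroid. f_tx = M·y/J = 4.191 kip/in; f_ty = M·x/J = 1.802 kip/in.
Resultant f_max = √[f_tx² + (f_v + f_ty)²] = √[4.191² + (3.302 + 1.802)²] = 6.604 kip/in.
Capacity per unit length: r_n/Ω = (1/2.0) × 0.6 × 80 × (0.707 × 0.5) = 8.484 kip/in.
6.604 ≤ 8.484 → adequate.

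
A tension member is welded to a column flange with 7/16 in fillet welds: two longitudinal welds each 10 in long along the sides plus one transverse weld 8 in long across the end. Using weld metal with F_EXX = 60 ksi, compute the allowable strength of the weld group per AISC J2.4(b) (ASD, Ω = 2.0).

t_e = 0.707 × 0.4375 = 0.3093 in.
R_nwl = 0.6 × 60 × 0.3093 × 20 = 222.7 kips (longitudinal, 2 welds).
R_nwt = 0.6 × 60 × 0.3093 × 8 = 89.08 kips (transverse, base value).
(i) R_nwl + R_nwt = 311.8 kips; (ii) 0.85 R_nwl + 1.5 R_nwt = 322.9 kips.
R_n = max = 322.9 kips [governs: (ii)]; R_n/Ω = 161.5 kips.

R_n/Ω ≈ 161 kips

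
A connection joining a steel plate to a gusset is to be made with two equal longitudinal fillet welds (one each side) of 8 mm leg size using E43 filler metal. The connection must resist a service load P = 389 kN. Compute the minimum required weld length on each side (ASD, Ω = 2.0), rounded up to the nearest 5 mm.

E43XX → F_EXX = 430 MPa.
Throat t_e = 0.707 × 8 = 5.656 mm.
r_n/Ω = (0.6 × 430 × 5.656) / 2.0 = 729.6 N/mm = 0.7296 kN/mm.
L_req = P / (r_n/Ω) = 389 / 0.7296 = 533.2 mm total.
Per side: 533.2 / 2 = 266.6 mm.
Round up → use L = 270 mm on each side.

L = 270 mm on each side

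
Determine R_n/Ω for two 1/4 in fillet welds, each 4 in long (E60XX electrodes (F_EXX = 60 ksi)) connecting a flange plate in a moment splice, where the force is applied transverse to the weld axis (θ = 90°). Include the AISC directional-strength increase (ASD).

R_n/Ω ≈ 38.2 kips

t_e = 0.707 × 0.25 = 0.1767 in; A_we = 0.1767 × 8 = 1.414 in².
Directional factor: 1.0 + 0.5 sin^1.5(90°) = 1.5.
F_nw = 0.6 × 60 × 1.5 = 54 ksi.
R_n/Ω = (54 × 1.414) / 2.0 = 38.18 kips.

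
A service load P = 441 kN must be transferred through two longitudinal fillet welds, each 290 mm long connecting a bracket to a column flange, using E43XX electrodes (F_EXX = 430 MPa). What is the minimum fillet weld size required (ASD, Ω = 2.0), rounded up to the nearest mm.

w = 9 mm

Total weld length L = 580 mm.
Required throat t_e = P × Ω / (0.6 F_EXX × L) = 441 × 2.0 / (0.6 × 430 × 580 × 10⁻³) = 5.894 mm.
Required leg w = t_e / 0.707 = 8.337 mm → use 9 mm.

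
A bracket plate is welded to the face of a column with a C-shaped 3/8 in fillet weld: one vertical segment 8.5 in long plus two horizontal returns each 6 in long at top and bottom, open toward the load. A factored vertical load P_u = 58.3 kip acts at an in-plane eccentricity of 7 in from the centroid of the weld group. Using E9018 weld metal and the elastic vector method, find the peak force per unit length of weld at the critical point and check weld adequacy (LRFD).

f_max ≈ 9.26 kip/in; adequate

E90XX → F_EXX = 90 ksi.
Total weld length L_w = 20.5 in. Treat welds as unit-width lines.
Centroid: x̄ = 2×6×3 / 20.5 = 1.756 in from the vertical weld.
Polar moment about centroid: J = I_x + I_y = [8.5³/12 + 2×6×4.25²] + [8.5×1.756² + 2(6³/12 + 6×1.244²)] = 348.7 in³.
Direct shear f_v = P/L_w = 58.3 / 20.5 = 2.844 kip/in (vertical).
Torsion M = P·e = 58.3 × 7 = 408.1 kip·in.
Critical point at (x, y) = (4.244, 4.25) from centroid. f_tx = M·y/J = 4.974 kip/in; f_ty = M·x/J = 4.967 kip/in.
Resultant f_max = √[f_tx² + (f_v + f_ty)²] = √[4.974² + (2.844 + 4.967)²] = 9.26 kip/in.
Capacity per unit length: φr_n = 0.75 × 0.6 × 90 × (0.707 × 0.375) = 10.74 kip/in.
9.26 ≤ 10.74 → adequate.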